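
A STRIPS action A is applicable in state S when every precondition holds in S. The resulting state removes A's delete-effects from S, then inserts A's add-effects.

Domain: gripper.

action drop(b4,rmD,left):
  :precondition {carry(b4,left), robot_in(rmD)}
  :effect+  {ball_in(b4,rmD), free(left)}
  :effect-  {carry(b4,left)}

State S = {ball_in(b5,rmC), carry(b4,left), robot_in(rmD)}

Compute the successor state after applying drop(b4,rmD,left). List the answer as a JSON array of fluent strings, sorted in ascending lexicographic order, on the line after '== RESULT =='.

Progress:
  pre ⊆ S: {carry(b4,left), robot_in(rmD)} ⊆ S  — applicable
  S \ del = {ball_in(b5,rmC), robot_in(rmD)}
  ∪ add   = {ball_in(b4,rmD), ball_in(b5,rmC), free(left), robot_in(rmD)}

== RESULT ==
["ball_in(b4,rmD)", "ball_in(b5,rmC)", "free(left)", "robot_in(rmD)"]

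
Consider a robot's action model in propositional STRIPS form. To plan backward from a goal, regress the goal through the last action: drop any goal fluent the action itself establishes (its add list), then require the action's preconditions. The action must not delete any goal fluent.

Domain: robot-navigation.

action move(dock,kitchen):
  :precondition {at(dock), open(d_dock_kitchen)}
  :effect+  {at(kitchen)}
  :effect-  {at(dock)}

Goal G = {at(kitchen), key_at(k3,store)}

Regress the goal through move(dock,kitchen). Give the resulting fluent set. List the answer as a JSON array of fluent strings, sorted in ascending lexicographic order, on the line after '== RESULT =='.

Compute (G \ add) ∪ pre:
  G ∩ del = {}  (empty — regression defined)
  G \ add = {at(kitchen), key_at(k3,store)} \ {at(kitchen)} = {key_at(k3,store)}
  ∪ pre   = {key_at(k3,store)} ∪ {at(dock), open(d_dock_kitchen)}
          = {at(dock), key_at(k3,store), open(d_dock_kitchen)}

== RESULT ==
["at(dock)", "key_at(k3,store)", "open(d_dock_kitchen)"]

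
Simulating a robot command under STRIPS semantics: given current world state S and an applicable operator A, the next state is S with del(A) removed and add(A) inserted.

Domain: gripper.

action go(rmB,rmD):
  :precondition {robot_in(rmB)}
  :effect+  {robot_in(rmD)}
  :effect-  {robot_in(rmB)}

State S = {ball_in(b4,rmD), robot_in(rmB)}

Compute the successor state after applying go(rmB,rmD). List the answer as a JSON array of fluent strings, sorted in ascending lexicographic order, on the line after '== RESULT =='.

Progress:
  pre ⊆ S: {robot_in(rmB)} ⊆ S  — applicable
  S \ del = {ball_in(b4,rmD)}
  ∪ add   = {ball_in(b4,rmD), robot_in(rmD)}

== RESULT ==
["ball_in(b4,rmD)", "robot_in(rmD)"]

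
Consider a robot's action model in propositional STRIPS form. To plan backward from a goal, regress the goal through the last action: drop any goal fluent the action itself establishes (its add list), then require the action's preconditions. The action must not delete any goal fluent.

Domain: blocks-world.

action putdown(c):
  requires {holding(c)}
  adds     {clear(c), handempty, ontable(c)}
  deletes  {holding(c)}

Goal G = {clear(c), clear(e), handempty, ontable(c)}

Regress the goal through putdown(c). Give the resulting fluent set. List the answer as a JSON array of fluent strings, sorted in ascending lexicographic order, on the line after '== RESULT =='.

Compute (G \ add) ∪ pre:
  G ∩ del = {}  (empty — regression defined)
  G \ add = {clear(c), clear(e), handempty, ontable(c)} \ {clear(c), handempty, ontable(c)} = {clear(e)}
  ∪ pre   = {clear(e)} ∪ {holding(c)}
          = {clear(e), holding(c)}

== RESULT ==
["clear(e)", "holding(c)"]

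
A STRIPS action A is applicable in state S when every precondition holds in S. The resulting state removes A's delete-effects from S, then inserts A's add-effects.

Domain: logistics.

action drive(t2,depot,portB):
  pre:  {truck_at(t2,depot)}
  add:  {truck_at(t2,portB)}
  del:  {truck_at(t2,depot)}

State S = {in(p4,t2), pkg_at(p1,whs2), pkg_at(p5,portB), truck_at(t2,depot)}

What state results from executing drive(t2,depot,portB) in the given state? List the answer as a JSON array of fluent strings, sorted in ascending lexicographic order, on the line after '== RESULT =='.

Compute (S \ del) ∪ add:
  pre ⊆ S: {truck_at(t2,depot)} ⊆ S  — applicable
  S \ del = {in(p4,t2), pkg_at(p1,whs2), pkg_at(p5,portB)}
  ∪ add   = {in(p4,t2), pkg_at(p1,whs2), pkg_at(p5,portB), truck_at(t2,portB)}

== RESULT ==
["in(p4,t2)", "pkg_at(p1,whs2)", "pkg_at(p5,portB)", "truck_at(t2,portB)"]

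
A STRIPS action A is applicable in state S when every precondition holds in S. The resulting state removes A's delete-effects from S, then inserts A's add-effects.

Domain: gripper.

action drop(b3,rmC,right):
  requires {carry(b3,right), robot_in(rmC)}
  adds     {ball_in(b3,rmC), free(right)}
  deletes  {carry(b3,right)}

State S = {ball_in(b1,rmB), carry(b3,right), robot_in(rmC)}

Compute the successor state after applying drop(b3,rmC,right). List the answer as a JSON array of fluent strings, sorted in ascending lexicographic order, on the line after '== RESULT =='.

Compute (S \ del) ∪ add:
  pre ⊆ S: {carry(b3,right), robot_in(rmC)} ⊆ S  — applicable
  S \ del = {ball_in(b1,rmB), robot_in(rmC)}
  ∪ add   = {ball_in(b1,rmB), ball_in(b3,rmC), free(right), robot_in(rmC)}

== RESULT ==
["ball_in(b1,rmB)", "ball_in(b3,rmC)", "free(right)", "robot_in(rmC)"]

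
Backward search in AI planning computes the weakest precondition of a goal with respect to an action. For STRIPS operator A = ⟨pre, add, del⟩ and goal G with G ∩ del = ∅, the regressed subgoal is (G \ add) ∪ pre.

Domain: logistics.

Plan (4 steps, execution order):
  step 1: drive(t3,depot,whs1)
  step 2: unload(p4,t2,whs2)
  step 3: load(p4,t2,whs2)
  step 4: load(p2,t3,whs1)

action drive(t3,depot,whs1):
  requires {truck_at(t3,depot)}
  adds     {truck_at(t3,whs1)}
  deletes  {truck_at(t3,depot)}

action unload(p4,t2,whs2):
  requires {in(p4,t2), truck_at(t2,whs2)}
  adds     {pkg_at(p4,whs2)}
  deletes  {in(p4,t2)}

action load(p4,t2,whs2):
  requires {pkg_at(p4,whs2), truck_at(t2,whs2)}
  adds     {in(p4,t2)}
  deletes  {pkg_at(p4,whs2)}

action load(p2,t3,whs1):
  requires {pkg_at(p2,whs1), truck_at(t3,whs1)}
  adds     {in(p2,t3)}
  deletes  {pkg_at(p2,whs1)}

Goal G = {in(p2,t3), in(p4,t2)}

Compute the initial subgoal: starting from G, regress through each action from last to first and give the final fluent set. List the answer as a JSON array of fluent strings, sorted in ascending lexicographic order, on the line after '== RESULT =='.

Regress step by step:
  through step 4 (load(p2,t3,whs1)): drop {in(p2,t3)}, keep {in(p4,t2)}, require {pkg_at(p2,whs1), truck_at(t3,whs1)}
    → {in(p4,t2), pkg_at(p2,whs1), truck_at(t3,whs1)}
  through step 3 (load(p4,t2,whs2)): drop {in(p4,t2)}, keep {pkg_at(p2,whs1), truck_at(t3,whs1)}, require {pkg_at(p4,whs2), truck_at(t2,whs2)}
    → {pkg_at(p2,whs1), pkg_at(p4,whs2), truck_at(t2,whs2), truck_at(t3,whs1)}
  through step 2 (unload(p4,t2,whs2)): drop {pkg_at(p4,whs2)}, keep {pkg_at(p2,whs1), truck_at(t2,whs2), truck_at(t3,whs1)}, require {in(p4,t2), truck_at(t2,whs2)}
    → {in(p4,t2), pkg_at(p2,whs1), truck_at(t2,whs2), truck_at(t3,whs1)}
  through step 1 (drive(t3,depot,whs1)): drop {truck_at(t3,whs1)}, keep {in(p4,t2), pkg_at(p2,whs1), truck_at(t2,whs2)}, require {truck_at(t3,depot)}
    → {in(p4,t2), pkg_at(p2,whs1), truck_at(t2,whs2), truck_at(t3,depot)}

== RESULT ==
["in(p4,t2)", "pkg_at(p2,whs1)", "truck_at(t2,whs2)", "truck_at(t3,depot)"]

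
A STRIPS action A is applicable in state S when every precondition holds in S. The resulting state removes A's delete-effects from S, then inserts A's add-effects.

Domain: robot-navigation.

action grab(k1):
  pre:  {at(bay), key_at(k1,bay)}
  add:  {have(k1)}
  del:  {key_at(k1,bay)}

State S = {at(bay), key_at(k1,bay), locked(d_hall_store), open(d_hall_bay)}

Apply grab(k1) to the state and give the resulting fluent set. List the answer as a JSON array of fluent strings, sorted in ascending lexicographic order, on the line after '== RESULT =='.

Compute (S \ del) ∪ add:
  pre ⊆ S: {at(bay), key_at(k1,bay)} ⊆ S  — applicable
  S \ del = {at(bay), locked(d_hall_store), open(d_hall_bay)}
  ∪ add   = {at(bay), have(k1), locked(d_hall_store), open(d_hall_bay)}

== RESULT ==
["at(bay)", "have(k1)", "locked(d_hall_store)", "open(d_hall_bay)"]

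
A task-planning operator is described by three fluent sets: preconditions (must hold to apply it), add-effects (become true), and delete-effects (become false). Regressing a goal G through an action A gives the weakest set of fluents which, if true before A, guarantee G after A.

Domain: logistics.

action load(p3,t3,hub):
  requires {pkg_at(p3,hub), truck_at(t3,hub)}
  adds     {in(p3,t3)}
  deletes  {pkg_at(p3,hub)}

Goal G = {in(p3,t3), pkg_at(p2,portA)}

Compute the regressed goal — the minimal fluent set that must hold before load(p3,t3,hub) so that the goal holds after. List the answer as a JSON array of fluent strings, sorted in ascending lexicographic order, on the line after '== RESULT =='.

Regress:
  G ∩ del = {}  (empty — regression defined)
  G \ add = {in(p3,t3), pkg_at(p2,portA)} \ {in(p3,t3)} = {pkg_at(p2,portA)}
  ∪ pre   = {pkg_at(p2,portA)} ∪ {pkg_at(p3,hub), truck_at(t3,hub)}
          = {pkg_at(p2,portA), pkg_at(p3,hub), truck_at(t3,hub)}

== RESULT ==
["pkg_at(p2,portA)", "pkg_at(p3,hub)", "truck_at(t3,hub)"]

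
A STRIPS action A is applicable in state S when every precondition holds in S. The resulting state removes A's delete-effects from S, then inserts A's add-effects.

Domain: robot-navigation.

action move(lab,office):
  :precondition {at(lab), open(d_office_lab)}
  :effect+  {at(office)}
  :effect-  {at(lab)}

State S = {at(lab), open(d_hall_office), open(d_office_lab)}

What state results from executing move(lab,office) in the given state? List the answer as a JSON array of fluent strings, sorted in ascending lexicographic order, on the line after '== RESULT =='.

Compute (S \ del) ∪ add:
  pre ⊆ S: {at(lab), open(d_office_lab)} ⊆ S  — applicable
  S \ del = {open(d_hall_office), open(d_office_lab)}
  ∪ add   = {at(office), open(d_hall_office), open(d_office_lab)}

== RESULT ==
["at(office)", "open(d_hall_office)", "open(d_office_lab)"]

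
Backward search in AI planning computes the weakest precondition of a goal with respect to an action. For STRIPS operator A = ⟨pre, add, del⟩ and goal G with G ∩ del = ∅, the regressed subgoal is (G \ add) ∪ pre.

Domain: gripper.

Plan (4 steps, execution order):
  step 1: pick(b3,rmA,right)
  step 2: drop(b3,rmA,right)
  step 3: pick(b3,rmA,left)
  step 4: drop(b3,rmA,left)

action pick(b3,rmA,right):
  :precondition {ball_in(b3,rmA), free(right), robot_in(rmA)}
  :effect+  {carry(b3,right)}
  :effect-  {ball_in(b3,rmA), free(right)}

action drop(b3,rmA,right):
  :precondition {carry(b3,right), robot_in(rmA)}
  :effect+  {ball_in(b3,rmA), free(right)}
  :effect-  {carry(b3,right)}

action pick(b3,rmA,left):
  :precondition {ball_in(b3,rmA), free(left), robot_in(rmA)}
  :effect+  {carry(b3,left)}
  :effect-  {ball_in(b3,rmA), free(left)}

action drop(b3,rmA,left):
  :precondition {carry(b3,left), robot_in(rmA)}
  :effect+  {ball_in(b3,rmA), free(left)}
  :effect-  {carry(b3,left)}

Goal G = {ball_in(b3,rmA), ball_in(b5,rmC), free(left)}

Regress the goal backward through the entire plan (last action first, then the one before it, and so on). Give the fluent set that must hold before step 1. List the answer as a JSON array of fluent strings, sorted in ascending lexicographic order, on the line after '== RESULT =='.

Work backward from the goal:
  through step 4 (drop(b3,rmA,left)): drop {ball_in(b3,rmA), free(left)}, keep {ball_in(b5,rmC)}, require {carry(b3,left), robot_in(rmA)}
    → {ball_in(b5,rmC), carry(b3,left), robot_in(rmA)}
  through step 3 (pick(b3,rmA,left)): drop {carry(b3,left)}, keep {ball_in(b5,rmC), robot_in(rmA)}, require {ball_in(b3,rmA), free(left), robot_in(rmA)}
    → {ball_in(b3,rmA), ball_in(b5,rmC), free(left), robot_in(rmA)}
  through step 2 (drop(b3,rmA,right)): drop {ball_in(b3,rmA)}, keep {ball_in(b5,rmC), free(left), robot_in(rmA)}, require {carry(b3,right), robot_in(rmA)}
    → {ball_in(b5,rmC), carry(b3,right), free(left), robot_in(rmA)}
  through step 1 (pick(b3,rmA,right)): drop {carry(b3,right)}, keep {ball_in(b5,rmC), free(left), robot_in(rmA)}, require {ball_in(b3,rmA), free(right), robot_in(rmA)}
    → {ball_in(b3,rmA), ball_in(b5,rmC), free(left), free(right), robot_in(rmA)}

== RESULT ==
["ball_in(b3,rmA)", "ball_in(b5,rmC)", "free(left)", "free(right)", "robot_in(rmA)"]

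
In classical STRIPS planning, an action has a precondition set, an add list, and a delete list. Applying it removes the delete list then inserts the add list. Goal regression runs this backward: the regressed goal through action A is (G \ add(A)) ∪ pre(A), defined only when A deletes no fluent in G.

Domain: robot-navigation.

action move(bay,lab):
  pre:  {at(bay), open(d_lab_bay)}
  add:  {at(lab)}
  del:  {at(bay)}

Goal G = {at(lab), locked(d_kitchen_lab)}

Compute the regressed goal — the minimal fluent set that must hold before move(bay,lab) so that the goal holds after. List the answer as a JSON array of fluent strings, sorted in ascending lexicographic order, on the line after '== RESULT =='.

Regress:
  G ∩ del = {}  (empty — regression defined)
  G \ add = {at(lab), locked(d_kitchen_lab)} \ {at(lab)} = {locked(d_kitchen_lab)}
  ∪ pre   = {locked(d_kitchen_lab)} ∪ {at(bay), open(d_lab_bay)}
          = {at(bay), locked(d_kitchen_lab), open(d_lab_bay)}

== RESULT ==
["at(bay)", "locked(d_kitchen_lab)", "open(d_lab_bay)"]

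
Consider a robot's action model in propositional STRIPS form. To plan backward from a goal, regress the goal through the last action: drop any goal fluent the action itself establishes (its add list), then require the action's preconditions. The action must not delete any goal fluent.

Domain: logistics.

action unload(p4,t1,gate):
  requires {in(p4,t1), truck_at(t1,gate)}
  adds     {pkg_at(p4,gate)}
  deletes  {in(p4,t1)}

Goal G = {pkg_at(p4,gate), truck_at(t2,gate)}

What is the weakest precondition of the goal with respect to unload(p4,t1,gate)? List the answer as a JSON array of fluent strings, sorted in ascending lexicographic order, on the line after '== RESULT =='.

Regress:
  G ∩ del = {}  (empty — regression defined)
  G \ add = {pkg_at(p4,gate), truck_at(t2,gate)} \ {pkg_at(p4,gate)} = {truck_at(t2,gate)}
  ∪ pre   = {truck_at(t2,gate)} ∪ {in(p4,t1), truck_at(t1,gate)}
          = {in(p4,t1), truck_at(t1,gate), truck_at(t2,gate)}

== RESULT ==
["in(p4,t1)", "truck_at(t1,gate)", "truck_at(t2,gate)"]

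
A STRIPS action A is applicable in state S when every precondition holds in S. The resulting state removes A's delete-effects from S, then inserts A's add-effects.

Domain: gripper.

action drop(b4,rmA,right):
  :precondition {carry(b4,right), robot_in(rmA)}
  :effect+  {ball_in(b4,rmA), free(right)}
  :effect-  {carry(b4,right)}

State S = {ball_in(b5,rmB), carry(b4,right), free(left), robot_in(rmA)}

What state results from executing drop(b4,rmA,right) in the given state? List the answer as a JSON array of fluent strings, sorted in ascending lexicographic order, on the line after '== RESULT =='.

Compute (S \ del) ∪ add:
  pre ⊆ S: {carry(b4,right), robot_in(rmA)} ⊆ S  — applicable
  S \ del = {ball_in(b5,rmB), free(left), robot_in(rmA)}
  ∪ add   = {ball_in(b4,rmA), ball_in(b5,rmB), free(left), free(right), robot_in(rmA)}

== RESULT ==
["ball_in(b4,rmA)", "ball_in(b5,rmB)", "free(left)", "free(right)", "robot_in(rmA)"]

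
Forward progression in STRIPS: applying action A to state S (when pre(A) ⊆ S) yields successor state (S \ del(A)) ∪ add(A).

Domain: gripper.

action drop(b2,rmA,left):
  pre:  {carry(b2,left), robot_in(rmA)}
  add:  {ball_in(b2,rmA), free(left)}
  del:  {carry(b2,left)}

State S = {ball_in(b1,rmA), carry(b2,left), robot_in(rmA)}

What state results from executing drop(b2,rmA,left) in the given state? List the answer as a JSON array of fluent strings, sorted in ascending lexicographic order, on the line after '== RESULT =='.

Compute (S \ del) ∪ add:
  pre ⊆ S: {carry(b2,left), robot_in(rmA)} ⊆ S  — applicable
  S \ del = {ball_in(b1,rmA), robot_in(rmA)}
  ∪ add   = {ball_in(b1,rmA), ball_in(b2,rmA), free(left), robot_in(rmA)}

== RESULT ==
["ball_in(b1,rmA)", "ball_in(b2,rmA)", "free(left)", "robot_in(rmA)"]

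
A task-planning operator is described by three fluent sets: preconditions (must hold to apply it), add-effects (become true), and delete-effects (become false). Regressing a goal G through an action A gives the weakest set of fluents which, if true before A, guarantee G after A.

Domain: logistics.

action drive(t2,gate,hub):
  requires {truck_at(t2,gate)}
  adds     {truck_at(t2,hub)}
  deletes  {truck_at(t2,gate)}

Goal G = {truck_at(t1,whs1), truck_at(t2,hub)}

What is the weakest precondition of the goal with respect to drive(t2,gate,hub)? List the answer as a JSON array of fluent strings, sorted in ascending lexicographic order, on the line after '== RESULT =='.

Regress:
  G ∩ del = {}  (empty — regression defined)
  G \ add = {truck_at(t1,whs1), truck_at(t2,hub)} \ {truck_at(t2,hub)} = {truck_at(t1,whs1)}
  ∪ pre   = {truck_at(t1,whs1)} ∪ {truck_at(t2,gate)}
          = {truck_at(t1,whs1), truck_at(t2,gate)}

== RESULT ==
["truck_at(t1,whs1)", "truck_at(t2,gate)"]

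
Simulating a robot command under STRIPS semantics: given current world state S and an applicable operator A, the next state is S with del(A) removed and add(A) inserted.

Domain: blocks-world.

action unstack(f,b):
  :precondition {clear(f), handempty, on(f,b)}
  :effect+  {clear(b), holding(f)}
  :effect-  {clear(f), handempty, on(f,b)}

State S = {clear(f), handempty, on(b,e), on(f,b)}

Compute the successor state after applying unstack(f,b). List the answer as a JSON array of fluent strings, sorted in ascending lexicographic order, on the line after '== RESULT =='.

Progress:
  pre ⊆ S: {clear(f), handempty, on(f,b)} ⊆ S  — applicable
  S \ del = {on(b,e)}
  ∪ add   = {clear(b), holding(f), on(b,e)}

== RESULT ==
["clear(b)", "holding(f)", "on(b,e)"]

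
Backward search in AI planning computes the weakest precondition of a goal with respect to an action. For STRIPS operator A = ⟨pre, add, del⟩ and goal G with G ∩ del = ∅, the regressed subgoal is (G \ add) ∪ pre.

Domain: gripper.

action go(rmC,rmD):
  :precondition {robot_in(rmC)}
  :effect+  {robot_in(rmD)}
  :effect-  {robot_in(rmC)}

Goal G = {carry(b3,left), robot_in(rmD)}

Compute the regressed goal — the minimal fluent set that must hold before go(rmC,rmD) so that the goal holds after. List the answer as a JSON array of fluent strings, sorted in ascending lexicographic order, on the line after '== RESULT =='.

Regress:
  G ∩ del = {}  (empty — regression defined)
  G \ add = {carry(b3,left), robot_in(rmD)} \ {robot_in(rmD)} = {carry(b3,left)}
  ∪ pre   = {carry(b3,left)} ∪ {robot_in(rmC)}
          = {carry(b3,left), robot_in(rmC)}

== RESULT ==
["carry(b3,left)", "robot_in(rmC)"]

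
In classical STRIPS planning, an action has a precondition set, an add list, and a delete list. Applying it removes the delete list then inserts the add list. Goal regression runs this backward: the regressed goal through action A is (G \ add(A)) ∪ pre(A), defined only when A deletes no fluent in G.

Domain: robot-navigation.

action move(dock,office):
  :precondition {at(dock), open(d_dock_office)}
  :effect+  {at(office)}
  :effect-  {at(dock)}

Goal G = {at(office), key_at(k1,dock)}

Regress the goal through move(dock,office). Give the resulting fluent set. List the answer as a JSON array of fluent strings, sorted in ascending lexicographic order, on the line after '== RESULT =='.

Compute (G \ add) ∪ pre:
  G ∩ del = {}  (empty — regression defined)
  G \ add = {at(office), key_at(k1,dock)} \ {at(office)} = {key_at(k1,dock)}
  ∪ pre   = {key_at(k1,dock)} ∪ {at(dock), open(d_dock_office)}
          = {at(dock), key_at(k1,dock), open(d_dock_office)}

== RESULT ==
["at(dock)", "key_at(k1,dock)", "open(d_dock_office)"]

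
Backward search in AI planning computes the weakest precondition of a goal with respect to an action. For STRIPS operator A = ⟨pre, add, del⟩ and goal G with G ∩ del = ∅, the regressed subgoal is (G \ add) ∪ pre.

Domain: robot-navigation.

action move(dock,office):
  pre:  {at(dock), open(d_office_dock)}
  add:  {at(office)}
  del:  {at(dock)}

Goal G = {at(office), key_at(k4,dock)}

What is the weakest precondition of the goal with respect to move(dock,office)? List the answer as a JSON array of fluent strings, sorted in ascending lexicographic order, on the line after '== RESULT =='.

Regress:
  G ∩ del = {}  (empty — regression defined)
  G \ add = {at(office), key_at(k4,dock)} \ {at(office)} = {key_at(k4,dock)}
  ∪ pre   = {key_at(k4,dock)} ∪ {at(dock), open(d_office_dock)}
          = {at(dock), key_at(k4,dock), open(d_office_dock)}

== RESULT ==
["at(dock)", "key_at(k4,dock)", "open(d_office_dock)"]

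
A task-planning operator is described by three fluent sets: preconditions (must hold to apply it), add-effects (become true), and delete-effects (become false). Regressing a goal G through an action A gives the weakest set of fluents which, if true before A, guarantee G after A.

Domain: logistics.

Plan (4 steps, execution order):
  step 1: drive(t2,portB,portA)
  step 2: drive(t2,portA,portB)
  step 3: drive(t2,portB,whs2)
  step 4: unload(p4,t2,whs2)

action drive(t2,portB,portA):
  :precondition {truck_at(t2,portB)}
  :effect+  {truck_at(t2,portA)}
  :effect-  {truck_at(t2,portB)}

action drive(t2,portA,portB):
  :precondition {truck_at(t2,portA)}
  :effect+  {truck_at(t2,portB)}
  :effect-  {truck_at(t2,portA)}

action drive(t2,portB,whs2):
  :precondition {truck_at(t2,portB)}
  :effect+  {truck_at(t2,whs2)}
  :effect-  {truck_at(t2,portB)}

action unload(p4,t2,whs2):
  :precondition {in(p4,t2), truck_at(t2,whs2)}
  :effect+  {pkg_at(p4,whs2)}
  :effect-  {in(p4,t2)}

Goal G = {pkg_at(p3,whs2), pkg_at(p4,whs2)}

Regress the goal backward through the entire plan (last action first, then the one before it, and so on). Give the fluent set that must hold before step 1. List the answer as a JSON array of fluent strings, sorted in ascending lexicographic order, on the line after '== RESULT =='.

Regress step by step:
  through step 4 (unload(p4,t2,whs2)): drop {pkg_at(p4,whs2)}, keep {pkg_at(p3,whs2)}, require {in(p4,t2), truck_at(t2,whs2)}
    → {in(p4,t2), pkg_at(p3,whs2), truck_at(t2,whs2)}
  through step 3 (drive(t2,portB,whs2)): drop {truck_at(t2,whs2)}, keep {in(p4,t2), pkg_at(p3,whs2)}, require {truck_at(t2,portB)}
    → {in(p4,t2), pkg_at(p3,whs2), truck_at(t2,portB)}
  through step 2 (drive(t2,portA,portB)): drop {truck_at(t2,portB)}, keep {in(p4,t2), pkg_at(p3,whs2)}, require {truck_at(t2,portA)}
    → {in(p4,t2), pkg_at(p3,whs2), truck_at(t2,portA)}
  through step 1 (drive(t2,portB,portA)): drop {truck_at(t2,portA)}, keep {in(p4,t2), pkg_at(p3,whs2)}, require {truck_at(t2,portB)}
    → {in(p4,t2), pkg_at(p3,whs2), truck_at(t2,portB)}

== RESULT ==
["in(p4,t2)", "pkg_at(p3,whs2)", "truck_at(t2,portB)"]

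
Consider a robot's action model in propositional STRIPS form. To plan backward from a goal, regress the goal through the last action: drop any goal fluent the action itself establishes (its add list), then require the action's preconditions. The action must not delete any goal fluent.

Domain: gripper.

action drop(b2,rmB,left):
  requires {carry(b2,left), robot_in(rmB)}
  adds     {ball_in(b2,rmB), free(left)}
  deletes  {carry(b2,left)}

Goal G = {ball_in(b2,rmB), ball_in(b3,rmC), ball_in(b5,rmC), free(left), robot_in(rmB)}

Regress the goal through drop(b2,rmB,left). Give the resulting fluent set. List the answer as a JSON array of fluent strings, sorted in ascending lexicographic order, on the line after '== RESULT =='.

Compute (G \ add) ∪ pre:
  G ∩ del = {}  (empty — regression defined)
  G \ add = {ball_in(b2,rmB), ball_in(b3,rmC), ball_in(b5,rmC), free(left), robot_in(rmB)} \ {ball_in(b2,rmB), free(left)} = {ball_in(b3,rmC), ball_in(b5,rmC), robot_in(rmB)}
  ∪ pre   = {ball_in(b3,rmC), ball_in(b5,rmC), robot_in(rmB)} ∪ {carry(b2,left), robot_in(rmB)}
          = {ball_in(b3,rmC), ball_in(b5,rmC), carry(b2,left), robot_in(rmB)}

== RESULT ==
["ball_in(b3,rmC)", "ball_in(b5,rmC)", "carry(b2,left)", "robot_in(rmB)"]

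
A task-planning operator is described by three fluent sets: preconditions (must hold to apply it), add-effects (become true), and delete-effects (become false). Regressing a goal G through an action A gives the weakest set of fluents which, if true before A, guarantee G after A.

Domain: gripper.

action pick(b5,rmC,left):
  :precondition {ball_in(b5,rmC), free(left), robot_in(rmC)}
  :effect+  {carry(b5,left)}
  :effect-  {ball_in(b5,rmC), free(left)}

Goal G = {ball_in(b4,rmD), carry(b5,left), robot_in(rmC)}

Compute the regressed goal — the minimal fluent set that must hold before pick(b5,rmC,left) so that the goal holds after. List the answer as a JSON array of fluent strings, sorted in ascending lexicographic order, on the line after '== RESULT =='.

Compute (G \ add) ∪ pre:
  G ∩ del = {}  (empty — regression defined)
  G \ add = {ball_in(b4,rmD), carry(b5,left), robot_in(rmC)} \ {carry(b5,left)} = {ball_in(b4,rmD), robot_in(rmC)}
  ∪ pre   = {ball_in(b4,rmD), robot_in(rmC)} ∪ {ball_in(b5,rmC), free(left), robot_in(rmC)}
          = {ball_in(b4,rmD), ball_in(b5,rmC), free(left), robot_in(rmC)}

== RESULT ==
["ball_in(b4,rmD)", "ball_in(b5,rmC)", "free(left)", "robot_in(rmC)"]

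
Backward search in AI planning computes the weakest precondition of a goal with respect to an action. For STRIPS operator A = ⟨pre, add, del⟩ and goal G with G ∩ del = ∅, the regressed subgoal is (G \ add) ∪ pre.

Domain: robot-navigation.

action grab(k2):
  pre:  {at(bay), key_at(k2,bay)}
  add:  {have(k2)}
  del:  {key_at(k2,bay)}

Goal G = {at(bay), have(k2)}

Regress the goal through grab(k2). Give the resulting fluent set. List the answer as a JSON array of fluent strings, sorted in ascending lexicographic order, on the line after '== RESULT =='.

Regress:
  G ∩ del = {}  (empty — regression defined)
  G \ add = {at(bay), have(k2)} \ {have(k2)} = {at(bay)}
  ∪ pre   = {at(bay)} ∪ {at(bay), key_at(k2,bay)}
          = {at(bay), key_at(k2,bay)}

== RESULT ==
["at(bay)", "key_at(k2,bay)"]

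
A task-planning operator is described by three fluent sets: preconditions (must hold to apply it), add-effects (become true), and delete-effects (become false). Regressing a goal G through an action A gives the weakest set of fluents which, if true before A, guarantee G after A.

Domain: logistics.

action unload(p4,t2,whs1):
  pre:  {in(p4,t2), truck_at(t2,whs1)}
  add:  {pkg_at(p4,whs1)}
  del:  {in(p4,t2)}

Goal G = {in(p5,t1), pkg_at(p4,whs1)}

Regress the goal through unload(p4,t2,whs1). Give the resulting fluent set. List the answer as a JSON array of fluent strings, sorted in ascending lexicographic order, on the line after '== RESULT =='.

Compute (G \ add) ∪ pre:
  G ∩ del = {}  (empty — regression defined)
  G \ add = {in(p5,t1), pkg_at(p4,whs1)} \ {pkg_at(p4,whs1)} = {in(p5,t1)}
  ∪ pre   = {in(p5,t1)} ∪ {in(p4,t2), truck_at(t2,whs1)}
          = {in(p4,t2), in(p5,t1), truck_at(t2,whs1)}

== RESULT ==
["in(p4,t2)", "in(p5,t1)", "truck_at(t2,whs1)"]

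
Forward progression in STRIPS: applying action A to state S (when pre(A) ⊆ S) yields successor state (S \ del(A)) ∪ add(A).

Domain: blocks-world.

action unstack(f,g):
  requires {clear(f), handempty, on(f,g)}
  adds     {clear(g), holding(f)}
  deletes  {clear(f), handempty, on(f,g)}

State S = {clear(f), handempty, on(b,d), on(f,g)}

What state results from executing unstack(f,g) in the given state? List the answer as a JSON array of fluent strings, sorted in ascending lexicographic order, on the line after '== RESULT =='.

Progress:
  pre ⊆ S: {clear(f), handempty, on(f,g)} ⊆ S  — applicable
  S \ del = {on(b,d)}
  ∪ add   = {clear(g), holding(f), on(b,d)}

== RESULT ==
["clear(g)", "holding(f)", "on(b,d)"]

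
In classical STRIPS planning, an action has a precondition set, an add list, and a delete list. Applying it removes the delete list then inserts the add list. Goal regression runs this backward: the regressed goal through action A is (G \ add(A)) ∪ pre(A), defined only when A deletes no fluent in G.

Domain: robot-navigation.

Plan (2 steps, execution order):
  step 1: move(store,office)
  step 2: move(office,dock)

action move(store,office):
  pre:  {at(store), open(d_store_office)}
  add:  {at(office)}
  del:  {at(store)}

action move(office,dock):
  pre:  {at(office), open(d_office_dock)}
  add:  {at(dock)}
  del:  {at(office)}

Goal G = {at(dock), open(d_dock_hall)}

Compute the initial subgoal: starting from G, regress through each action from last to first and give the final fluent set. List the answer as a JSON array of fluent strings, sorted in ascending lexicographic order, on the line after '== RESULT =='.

Regress step by step:
  through step 2 (move(office,dock)): drop {at(dock)}, keep {open(d_dock_hall)}, require {at(office), open(d_office_dock)}
    → {at(office), open(d_dock_hall), open(d_office_dock)}
  through step 1 (move(store,office)): drop {at(office)}, keep {open(d_dock_hall), open(d_office_dock)}, require {at(store), open(d_store_office)}
    → {at(store), open(d_dock_hall), open(d_office_dock), open(d_store_office)}

== RESULT ==
["at(store)", "open(d_dock_hall)", "open(d_office_dock)", "open(d_store_office)"]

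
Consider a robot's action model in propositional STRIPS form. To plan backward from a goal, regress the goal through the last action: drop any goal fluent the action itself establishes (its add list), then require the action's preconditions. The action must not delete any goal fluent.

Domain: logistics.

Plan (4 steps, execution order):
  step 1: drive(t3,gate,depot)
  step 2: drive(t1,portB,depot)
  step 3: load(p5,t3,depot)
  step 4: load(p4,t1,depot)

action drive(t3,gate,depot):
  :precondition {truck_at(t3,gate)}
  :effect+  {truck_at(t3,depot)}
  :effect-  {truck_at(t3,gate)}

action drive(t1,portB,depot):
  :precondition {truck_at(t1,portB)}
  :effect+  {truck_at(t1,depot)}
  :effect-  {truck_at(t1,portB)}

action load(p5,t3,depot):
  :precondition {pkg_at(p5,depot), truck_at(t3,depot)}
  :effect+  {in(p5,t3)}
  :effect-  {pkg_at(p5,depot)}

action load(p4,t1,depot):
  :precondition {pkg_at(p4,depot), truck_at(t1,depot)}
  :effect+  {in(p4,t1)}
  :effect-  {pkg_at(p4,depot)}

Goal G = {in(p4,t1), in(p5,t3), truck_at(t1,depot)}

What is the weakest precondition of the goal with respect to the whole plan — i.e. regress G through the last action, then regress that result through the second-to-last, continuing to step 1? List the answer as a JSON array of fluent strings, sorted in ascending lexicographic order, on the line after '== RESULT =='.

Work backward from the goal:
  through step 4 (load(p4,t1,depot)): drop {in(p4,t1)}, keep {in(p5,t3), truck_at(t1,depot)}, require {pkg_at(p4,depot), truck_at(t1,depot)}
    → {in(p5,t3), pkg_at(p4,depot), truck_at(t1,depot)}
  through step 3 (load(p5,t3,depot)): drop {in(p5,t3)}, keep {pkg_at(p4,depot), truck_at(t1,depot)}, require {pkg_at(p5,depot), truck_at(t3,depot)}
    → {pkg_at(p4,depot), pkg_at(p5,depot), truck_at(t1,depot), truck_at(t3,depot)}
  through step 2 (drive(t1,portB,depot)): drop {truck_at(t1,depot)}, keep {pkg_at(p4,depot), pkg_at(p5,depot), truck_at(t3,depot)}, require {truck_at(t1,portB)}
    → {pkg_at(p4,depot), pkg_at(p5,depot), truck_at(t1,portB), truck_at(t3,depot)}
  through step 1 (drive(t3,gate,depot)): drop {truck_at(t3,depot)}, keep {pkg_at(p4,depot), pkg_at(p5,depot), truck_at(t1,portB)}, require {truck_at(t3,gate)}
    → {pkg_at(p4,depot), pkg_at(p5,depot), truck_at(t1,portB), truck_at(t3,gate)}

== RESULT ==
["pkg_at(p4,depot)", "pkg_at(p5,depot)", "truck_at(t1,portB)", "truck_at(t3,gate)"]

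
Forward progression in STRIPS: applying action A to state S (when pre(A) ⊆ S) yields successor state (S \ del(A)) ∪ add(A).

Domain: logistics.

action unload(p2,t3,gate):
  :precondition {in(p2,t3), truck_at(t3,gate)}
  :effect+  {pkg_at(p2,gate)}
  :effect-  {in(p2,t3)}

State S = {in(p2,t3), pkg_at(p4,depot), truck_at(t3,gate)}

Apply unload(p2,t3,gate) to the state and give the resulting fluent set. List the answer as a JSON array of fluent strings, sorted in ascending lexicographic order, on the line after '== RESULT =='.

Compute (S \ del) ∪ add:
  pre ⊆ S: {in(p2,t3), truck_at(t3,gate)} ⊆ S  — applicable
  S \ del = {pkg_at(p4,depot), truck_at(t3,gate)}
  ∪ add   = {pkg_at(p2,gate), pkg_at(p4,depot), truck_at(t3,gate)}

== RESULT ==
["pkg_at(p2,gate)", "pkg_at(p4,depot)", "truck_at(t3,gate)"]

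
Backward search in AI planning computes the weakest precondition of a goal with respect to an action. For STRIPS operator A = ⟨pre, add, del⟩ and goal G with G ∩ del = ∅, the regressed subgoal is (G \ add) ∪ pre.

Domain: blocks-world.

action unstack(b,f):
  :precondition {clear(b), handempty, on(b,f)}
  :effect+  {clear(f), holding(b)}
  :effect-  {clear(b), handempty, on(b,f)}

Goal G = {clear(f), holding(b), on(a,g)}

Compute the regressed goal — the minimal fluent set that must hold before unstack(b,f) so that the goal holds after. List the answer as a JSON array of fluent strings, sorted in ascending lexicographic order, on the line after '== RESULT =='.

Regress:
  G ∩ del = {}  (empty — regression defined)
  G \ add = {clear(f), holding(b), on(a,g)} \ {clear(f), holding(b)} = {on(a,g)}
  ∪ pre   = {on(a,g)} ∪ {clear(b), handempty, on(b,f)}
          = {clear(b), handempty, on(a,g), on(b,f)}

== RESULT ==
["clear(b)", "handempty", "on(a,g)", "on(b,f)"]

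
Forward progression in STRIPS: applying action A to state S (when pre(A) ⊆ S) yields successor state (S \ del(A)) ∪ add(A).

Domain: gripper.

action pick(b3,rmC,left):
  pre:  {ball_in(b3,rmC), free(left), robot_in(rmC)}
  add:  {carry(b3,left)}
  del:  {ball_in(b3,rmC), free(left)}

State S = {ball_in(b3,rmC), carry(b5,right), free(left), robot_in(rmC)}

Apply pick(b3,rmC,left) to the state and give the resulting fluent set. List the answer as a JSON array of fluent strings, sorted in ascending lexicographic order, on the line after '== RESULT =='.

Compute (S \ del) ∪ add:
  pre ⊆ S: {ball_in(b3,rmC), free(left), robot_in(rmC)} ⊆ S  — applicable
  S \ del = {carry(b5,right), robot_in(rmC)}
  ∪ add   = {carry(b3,left), carry(b5,right), robot_in(rmC)}

== RESULT ==
["carry(b3,left)", "carry(b5,right)", "robot_in(rmC)"]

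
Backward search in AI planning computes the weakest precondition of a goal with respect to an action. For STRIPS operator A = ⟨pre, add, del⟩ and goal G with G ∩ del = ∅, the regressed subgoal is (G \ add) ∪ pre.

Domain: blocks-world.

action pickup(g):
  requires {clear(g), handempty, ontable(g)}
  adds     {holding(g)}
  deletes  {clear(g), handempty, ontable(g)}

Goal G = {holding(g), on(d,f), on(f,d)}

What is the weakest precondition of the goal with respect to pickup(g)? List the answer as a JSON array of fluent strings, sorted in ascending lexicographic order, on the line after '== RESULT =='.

Regress:
  G ∩ del = {}  (empty — regression defined)
  G \ add = {holding(g), on(d,f), on(f,d)} \ {holding(g)} = {on(d,f), on(f,d)}
  ∪ pre   = {on(d,f), on(f,d)} ∪ {clear(g), handempty, ontable(g)}
          = {clear(g), handempty, on(d,f), on(f,d), ontable(g)}

== RESULT ==
["clear(g)", "handempty", "on(d,f)", "on(f,d)", "ontable(g)"]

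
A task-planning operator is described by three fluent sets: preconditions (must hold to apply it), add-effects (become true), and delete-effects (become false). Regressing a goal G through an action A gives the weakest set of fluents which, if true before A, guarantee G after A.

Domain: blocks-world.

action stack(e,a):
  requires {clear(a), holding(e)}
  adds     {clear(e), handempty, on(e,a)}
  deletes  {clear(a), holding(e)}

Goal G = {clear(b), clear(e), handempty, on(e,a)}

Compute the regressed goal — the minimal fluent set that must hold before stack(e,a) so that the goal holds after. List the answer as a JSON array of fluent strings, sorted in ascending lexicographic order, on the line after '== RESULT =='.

Compute (G \ add) ∪ pre:
  G ∩ del = {}  (empty — regression defined)
  G \ add = {clear(b), clear(e), handempty, on(e,a)} \ {clear(e), handempty, on(e,a)} = {clear(b)}
  ∪ pre   = {clear(b)} ∪ {clear(a), holding(e)}
          = {clear(a), clear(b), holding(e)}

== RESULT ==
["clear(a)", "clear(b)", "holding(e)"]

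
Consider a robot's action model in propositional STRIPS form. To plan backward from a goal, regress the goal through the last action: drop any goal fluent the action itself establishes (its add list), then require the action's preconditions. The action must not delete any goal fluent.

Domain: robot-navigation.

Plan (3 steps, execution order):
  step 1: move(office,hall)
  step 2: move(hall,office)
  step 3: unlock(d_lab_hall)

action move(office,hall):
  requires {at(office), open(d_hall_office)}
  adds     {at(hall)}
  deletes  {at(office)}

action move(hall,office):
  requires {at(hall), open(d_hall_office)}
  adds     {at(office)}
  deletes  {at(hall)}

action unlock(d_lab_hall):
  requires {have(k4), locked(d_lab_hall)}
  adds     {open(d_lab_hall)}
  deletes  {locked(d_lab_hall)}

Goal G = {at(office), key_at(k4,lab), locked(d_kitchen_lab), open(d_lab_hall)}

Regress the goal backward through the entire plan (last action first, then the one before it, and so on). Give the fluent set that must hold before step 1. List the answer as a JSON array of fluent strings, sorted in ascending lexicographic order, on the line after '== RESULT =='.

Work backward from the goal:
  through step 3 (unlock(d_lab_hall)): drop {open(d_lab_hall)}, keep {at(office), key_at(k4,lab), locked(d_kitchen_lab)}, require {have(k4), locked(d_lab_hall)}
    → {at(office), have(k4), key_at(k4,lab), locked(d_kitchen_lab), locked(d_lab_hall)}
  through step 2 (move(hall,office)): drop {at(office)}, keep {have(k4), key_at(k4,lab), locked(d_kitchen_lab), locked(d_lab_hall)}, require {at(hall), open(d_hall_office)}
    → {at(hall), have(k4), key_at(k4,lab), locked(d_kitchen_lab), locked(d_lab_hall), open(d_hall_office)}
  through step 1 (move(office,hall)): drop {at(hall)}, keep {have(k4), key_at(k4,lab), locked(d_kitchen_lab), locked(d_lab_hall), open(d_hall_office)}, require {at(office), open(d_hall_office)}
    → {at(office), have(k4), key_at(k4,lab), locked(d_kitchen_lab), locked(d_lab_hall), open(d_hall_office)}

== RESULT ==
["at(office)", "have(k4)", "key_at(k4,lab)", "locked(d_kitchen_lab)", "locked(d_lab_hall)", "open(d_hall_office)"]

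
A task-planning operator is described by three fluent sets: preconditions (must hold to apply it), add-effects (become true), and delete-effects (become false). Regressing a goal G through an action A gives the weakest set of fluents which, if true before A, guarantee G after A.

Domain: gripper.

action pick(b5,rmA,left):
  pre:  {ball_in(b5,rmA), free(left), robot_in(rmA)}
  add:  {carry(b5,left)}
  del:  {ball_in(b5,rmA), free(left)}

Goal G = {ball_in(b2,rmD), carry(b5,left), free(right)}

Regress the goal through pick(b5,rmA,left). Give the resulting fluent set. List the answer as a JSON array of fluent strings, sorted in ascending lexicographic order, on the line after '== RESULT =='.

Regress:
  G ∩ del = {}  (empty — regression defined)
  G \ add = {ball_in(b2,rmD), carry(b5,left), free(right)} \ {carry(b5,left)} = {ball_in(b2,rmD), free(right)}
  ∪ pre   = {ball_in(b2,rmD), free(right)} ∪ {ball_in(b5,rmA), free(left), robot_in(rmA)}
          = {ball_in(b2,rmD), ball_in(b5,rmA), free(left), free(right), robot_in(rmA)}

== RESULT ==
["ball_in(b2,rmD)", "ball_in(b5,rmA)", "free(left)", "free(right)", "robot_in(rmA)"]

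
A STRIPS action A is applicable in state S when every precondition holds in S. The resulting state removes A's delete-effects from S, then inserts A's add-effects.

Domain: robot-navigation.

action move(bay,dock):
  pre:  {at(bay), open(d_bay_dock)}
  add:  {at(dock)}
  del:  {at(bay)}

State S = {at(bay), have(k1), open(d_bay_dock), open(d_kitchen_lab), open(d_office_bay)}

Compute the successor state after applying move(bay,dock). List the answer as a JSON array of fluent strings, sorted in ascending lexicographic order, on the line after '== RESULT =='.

Compute (S \ del) ∪ add:
  pre ⊆ S: {at(bay), open(d_bay_dock)} ⊆ S  — applicable
  S \ del = {have(k1), open(d_bay_dock), open(d_kitchen_lab), open(d_office_bay)}
  ∪ add   = {at(dock), have(k1), open(d_bay_dock), open(d_kitchen_lab), open(d_office_bay)}

== RESULT ==
["at(dock)", "have(k1)", "open(d_bay_dock)", "open(d_kitchen_lab)", "open(d_office_bay)"]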